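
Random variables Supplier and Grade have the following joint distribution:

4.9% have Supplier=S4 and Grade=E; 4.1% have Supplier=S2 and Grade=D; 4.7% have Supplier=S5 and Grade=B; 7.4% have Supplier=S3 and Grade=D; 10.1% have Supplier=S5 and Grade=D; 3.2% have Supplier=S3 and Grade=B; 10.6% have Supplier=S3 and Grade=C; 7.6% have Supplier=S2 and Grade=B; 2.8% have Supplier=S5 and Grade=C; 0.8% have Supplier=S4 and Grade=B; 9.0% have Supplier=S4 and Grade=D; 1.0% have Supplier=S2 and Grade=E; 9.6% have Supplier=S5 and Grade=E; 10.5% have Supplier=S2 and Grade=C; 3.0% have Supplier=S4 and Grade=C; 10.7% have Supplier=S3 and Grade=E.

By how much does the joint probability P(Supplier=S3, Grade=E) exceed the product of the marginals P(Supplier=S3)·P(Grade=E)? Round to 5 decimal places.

P(Supplier=S3) = 0.032 + 0.106 + 0.074 + 0.107 = 0.319.
P(Grade=E) = 0.010 + 0.107 + 0.049 + 0.096 = 0.262.
P(Supplier=S3, Grade=E) − P(Supplier=S3)P(Grade=E) = 0.107 − 0.319×0.262 = 0.02342.

0.02342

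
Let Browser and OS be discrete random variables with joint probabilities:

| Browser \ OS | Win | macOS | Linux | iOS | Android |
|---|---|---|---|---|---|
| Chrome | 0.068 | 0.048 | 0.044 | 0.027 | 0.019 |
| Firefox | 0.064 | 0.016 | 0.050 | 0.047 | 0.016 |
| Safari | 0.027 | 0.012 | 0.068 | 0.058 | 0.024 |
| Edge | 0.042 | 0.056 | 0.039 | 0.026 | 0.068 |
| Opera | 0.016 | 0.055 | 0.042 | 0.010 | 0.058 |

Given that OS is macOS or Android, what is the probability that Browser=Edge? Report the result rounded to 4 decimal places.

0.3333

P(OS=macOS) = 0.048 + 0.016 + 0.012 + 0.056 + 0.055 = 0.187.
P(OS=Android) = 0.019 + 0.016 + 0.024 + 0.068 + 0.058 = 0.185.
P(OS ∈ {macOS, Android}) = 0.187 + 0.185 = 0.372; P(Browser=Edge, OS ∈ {macOS, Android}) = 0.056 + 0.068 = 0.124.
P(Browser=Edge | OS ∈ {macOS, Android}) = 0.124/0.372 = 0.3333.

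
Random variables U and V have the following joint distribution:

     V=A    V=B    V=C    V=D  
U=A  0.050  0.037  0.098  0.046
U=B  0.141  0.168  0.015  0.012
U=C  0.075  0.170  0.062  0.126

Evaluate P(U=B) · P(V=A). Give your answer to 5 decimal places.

0.08938

P(U=B) = 0.141 + 0.168 + 0.015 + 0.012 = 0.336.
P(V=A) = 0.050 + 0.141 + 0.075 = 0.266.
Product: 0.336 × 0.266 = 0.08938.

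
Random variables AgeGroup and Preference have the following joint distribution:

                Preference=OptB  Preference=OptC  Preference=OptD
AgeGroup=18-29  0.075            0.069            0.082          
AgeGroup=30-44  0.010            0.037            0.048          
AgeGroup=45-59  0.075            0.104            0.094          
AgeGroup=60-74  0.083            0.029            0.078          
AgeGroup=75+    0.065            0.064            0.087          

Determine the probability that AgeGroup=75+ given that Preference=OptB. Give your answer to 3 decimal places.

0.211

P(Preference=OptB) = 0.075 + 0.010 + 0.075 + 0.083 + 0.065 = 0.308.
P(AgeGroup=75+ | Preference=OptB) = 0.065/0.308 = 0.211.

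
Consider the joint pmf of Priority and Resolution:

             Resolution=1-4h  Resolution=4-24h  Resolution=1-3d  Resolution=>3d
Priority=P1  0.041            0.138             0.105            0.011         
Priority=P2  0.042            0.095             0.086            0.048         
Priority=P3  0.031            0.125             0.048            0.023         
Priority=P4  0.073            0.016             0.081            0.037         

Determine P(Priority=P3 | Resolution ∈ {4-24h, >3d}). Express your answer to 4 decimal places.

0.3002

P(Resolution=4-24h) = 0.138 + 0.095 + 0.125 + 0.016 = 0.374.
P(Resolution=>3d) = 0.011 + 0.048 + 0.023 + 0.037 = 0.119.
P(Resolution ∈ {4-24h, >3d}) = 0.374 + 0.119 = 0.493; P(Priority=P3, Resolution ∈ {4-24h, >3d}) = 0.125 + 0.023 = 0.148.
P(Priority=P3 | Resolution ∈ {4-24h, >3d}) = 0.148/0.493 = 0.3002.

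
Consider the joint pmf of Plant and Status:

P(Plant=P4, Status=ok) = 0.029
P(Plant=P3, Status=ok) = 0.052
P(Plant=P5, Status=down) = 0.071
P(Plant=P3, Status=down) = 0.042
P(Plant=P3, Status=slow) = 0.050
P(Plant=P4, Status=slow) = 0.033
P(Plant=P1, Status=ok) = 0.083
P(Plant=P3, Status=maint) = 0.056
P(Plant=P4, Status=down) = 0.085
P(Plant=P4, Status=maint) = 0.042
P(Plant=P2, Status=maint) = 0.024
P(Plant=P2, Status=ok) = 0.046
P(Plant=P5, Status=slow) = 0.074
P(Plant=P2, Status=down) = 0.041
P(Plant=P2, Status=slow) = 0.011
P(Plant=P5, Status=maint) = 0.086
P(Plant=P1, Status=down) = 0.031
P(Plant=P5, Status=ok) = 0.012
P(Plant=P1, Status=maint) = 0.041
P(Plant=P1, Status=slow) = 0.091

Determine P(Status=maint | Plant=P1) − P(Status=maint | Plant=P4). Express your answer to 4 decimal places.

-0.0556

P(Plant=P1) = 0.083 + 0.091 + 0.031 + 0.041 = 0.246; P(Status=maint | Plant=P1) = 0.041/0.246 = 0.16667.
P(Plant=P4) = 0.029 + 0.033 + 0.085 + 0.042 = 0.189; P(Status=maint | Plant=P4) = 0.042/0.189 = 0.22222.
Difference = -0.0556.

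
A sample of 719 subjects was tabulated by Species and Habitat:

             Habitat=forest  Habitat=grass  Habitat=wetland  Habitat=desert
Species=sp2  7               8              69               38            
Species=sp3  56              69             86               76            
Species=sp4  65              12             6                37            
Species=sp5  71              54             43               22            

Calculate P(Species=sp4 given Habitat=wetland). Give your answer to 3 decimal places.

Total with Habitat=wetland: 69 + 86 + 6 + 43 = 204.
P(Species=sp4 | Habitat=wetland) = 6/204 = 0.029.

0.029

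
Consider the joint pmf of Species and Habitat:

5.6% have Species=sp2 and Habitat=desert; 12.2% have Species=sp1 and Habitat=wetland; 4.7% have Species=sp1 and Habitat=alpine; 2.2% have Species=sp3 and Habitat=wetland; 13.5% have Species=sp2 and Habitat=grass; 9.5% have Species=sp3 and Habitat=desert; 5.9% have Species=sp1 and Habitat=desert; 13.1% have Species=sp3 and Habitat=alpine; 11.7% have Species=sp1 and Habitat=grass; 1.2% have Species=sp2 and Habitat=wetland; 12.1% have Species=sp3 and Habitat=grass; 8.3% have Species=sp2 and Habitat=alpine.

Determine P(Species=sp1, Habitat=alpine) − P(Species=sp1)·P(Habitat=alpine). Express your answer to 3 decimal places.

-0.043

P(Species=sp1) = 0.117 + 0.122 + 0.059 + 0.047 = 0.345.
P(Habitat=alpine) = 0.047 + 0.083 + 0.131 = 0.261.
P(Species=sp1, Habitat=alpine) − P(Species=sp1)P(Habitat=alpine) = 0.047 − 0.345×0.261 = -0.043.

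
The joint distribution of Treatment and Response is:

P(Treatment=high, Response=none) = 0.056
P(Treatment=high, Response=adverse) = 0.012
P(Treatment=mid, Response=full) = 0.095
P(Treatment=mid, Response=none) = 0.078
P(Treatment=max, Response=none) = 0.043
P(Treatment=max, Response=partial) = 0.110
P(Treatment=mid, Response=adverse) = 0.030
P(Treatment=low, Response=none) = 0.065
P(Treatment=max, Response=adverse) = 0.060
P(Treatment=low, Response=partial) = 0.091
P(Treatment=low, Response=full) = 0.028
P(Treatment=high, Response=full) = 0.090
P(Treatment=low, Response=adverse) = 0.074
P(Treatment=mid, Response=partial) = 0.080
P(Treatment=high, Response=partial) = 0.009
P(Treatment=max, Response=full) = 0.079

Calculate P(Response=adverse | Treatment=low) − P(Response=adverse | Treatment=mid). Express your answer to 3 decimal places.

0.181

P(Treatment=low) = 0.065 + 0.091 + 0.028 + 0.074 = 0.258; P(Response=adverse | Treatment=low) = 0.074/0.258 = 0.2868.
P(Treatment=mid) = 0.078 + 0.080 + 0.095 + 0.030 = 0.283; P(Response=adverse | Treatment=mid) = 0.030/0.283 = 0.1060.
Difference = 0.181.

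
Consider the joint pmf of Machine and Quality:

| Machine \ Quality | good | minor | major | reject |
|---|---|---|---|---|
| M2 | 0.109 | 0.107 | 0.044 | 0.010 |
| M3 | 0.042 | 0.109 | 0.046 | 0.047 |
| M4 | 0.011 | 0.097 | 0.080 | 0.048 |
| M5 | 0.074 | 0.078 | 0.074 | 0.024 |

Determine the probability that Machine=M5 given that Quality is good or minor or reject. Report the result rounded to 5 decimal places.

0.23280

P(Quality=good) = 0.109 + 0.042 + 0.011 + 0.074 = 0.236.
P(Quality=minor) = 0.107 + 0.109 + 0.097 + 0.078 = 0.391.
P(Quality=reject) = 0.010 + 0.047 + 0.048 + 0.024 = 0.129.
P(Quality ∈ {good, minor, reject}) = 0.236 + 0.391 + 0.129 = 0.756; P(Machine=M5, Quality ∈ {good, minor, reject}) = 0.074 + 0.078 + 0.024 = 0.176.
P(Machine=M5 | Quality ∈ {good, minor, reject}) = 0.176/0.756 = 0.23280.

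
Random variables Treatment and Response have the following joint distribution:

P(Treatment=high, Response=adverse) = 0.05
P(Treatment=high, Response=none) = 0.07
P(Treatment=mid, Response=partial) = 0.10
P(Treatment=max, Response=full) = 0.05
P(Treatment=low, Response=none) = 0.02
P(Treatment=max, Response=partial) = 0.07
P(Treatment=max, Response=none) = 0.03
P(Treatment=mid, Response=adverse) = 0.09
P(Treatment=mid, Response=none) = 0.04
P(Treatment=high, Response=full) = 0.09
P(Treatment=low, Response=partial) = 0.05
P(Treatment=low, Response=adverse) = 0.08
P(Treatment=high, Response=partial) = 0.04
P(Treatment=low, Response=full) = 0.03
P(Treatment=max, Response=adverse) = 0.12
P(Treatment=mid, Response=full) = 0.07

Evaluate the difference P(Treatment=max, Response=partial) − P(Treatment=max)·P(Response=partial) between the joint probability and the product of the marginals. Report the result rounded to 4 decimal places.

-0.0002

P(Treatment=max) = 0.03 + 0.07 + 0.05 + 0.12 = 0.27.
P(Response=partial) = 0.05 + 0.10 + 0.04 + 0.07 = 0.26.
P(Treatment=max, Response=partial) − P(Treatment=max)P(Response=partial) = 0.07 − 0.27×0.26 = -0.0002.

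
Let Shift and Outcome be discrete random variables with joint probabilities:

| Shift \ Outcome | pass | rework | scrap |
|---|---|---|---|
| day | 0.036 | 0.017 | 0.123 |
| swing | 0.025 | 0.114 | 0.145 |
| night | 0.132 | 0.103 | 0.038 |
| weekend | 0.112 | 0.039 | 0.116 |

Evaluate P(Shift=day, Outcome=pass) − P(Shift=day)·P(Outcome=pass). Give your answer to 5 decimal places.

P(Shift=day) = 0.036 + 0.017 + 0.123 = 0.176.
P(Outcome=pass) = 0.036 + 0.025 + 0.132 + 0.112 = 0.305.
P(Shift=day, Outcome=pass) − P(Shift=day)P(Outcome=pass) = 0.036 − 0.176×0.305 = -0.01768.

-0.01768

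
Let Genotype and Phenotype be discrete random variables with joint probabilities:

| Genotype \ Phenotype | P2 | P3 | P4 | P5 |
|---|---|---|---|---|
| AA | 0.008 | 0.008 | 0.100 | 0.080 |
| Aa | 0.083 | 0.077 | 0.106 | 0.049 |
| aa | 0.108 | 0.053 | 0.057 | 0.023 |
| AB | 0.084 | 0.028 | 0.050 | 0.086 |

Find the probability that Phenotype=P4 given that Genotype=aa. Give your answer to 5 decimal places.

0.23651

P(Genotype=aa) = 0.108 + 0.053 + 0.057 + 0.023 = 0.241.
P(Phenotype=P4 | Genotype=aa) = 0.057/0.241 = 0.23651.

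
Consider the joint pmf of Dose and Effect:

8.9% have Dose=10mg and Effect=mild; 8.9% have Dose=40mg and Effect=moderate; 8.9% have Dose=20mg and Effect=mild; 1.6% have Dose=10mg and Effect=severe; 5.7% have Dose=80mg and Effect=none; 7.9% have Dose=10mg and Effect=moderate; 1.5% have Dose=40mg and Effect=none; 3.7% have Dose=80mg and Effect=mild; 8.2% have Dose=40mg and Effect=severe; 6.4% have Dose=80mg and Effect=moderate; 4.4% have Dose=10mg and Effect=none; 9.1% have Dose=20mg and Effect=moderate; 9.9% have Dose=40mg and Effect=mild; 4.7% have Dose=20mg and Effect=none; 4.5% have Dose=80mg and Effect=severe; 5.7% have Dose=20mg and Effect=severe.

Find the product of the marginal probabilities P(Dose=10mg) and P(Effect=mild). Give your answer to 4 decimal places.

0.0716

P(Dose=10mg) = 0.044 + 0.089 + 0.079 + 0.016 = 0.228.
P(Effect=mild) = 0.089 + 0.089 + 0.099 + 0.037 = 0.314.
Product: 0.228 × 0.314 = 0.0716.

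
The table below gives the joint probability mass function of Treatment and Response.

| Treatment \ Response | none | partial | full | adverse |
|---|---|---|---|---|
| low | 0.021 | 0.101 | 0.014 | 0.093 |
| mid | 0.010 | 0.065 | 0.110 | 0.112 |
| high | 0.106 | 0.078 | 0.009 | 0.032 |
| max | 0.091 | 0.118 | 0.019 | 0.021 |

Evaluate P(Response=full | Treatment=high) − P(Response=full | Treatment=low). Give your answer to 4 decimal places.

P(Treatment=high) = 0.106 + 0.078 + 0.009 + 0.032 = 0.225; P(Response=full | Treatment=high) = 0.009/0.225 = 0.04000.
P(Treatment=low) = 0.021 + 0.101 + 0.014 + 0.093 = 0.229; P(Response=full | Treatment=low) = 0.014/0.229 = 0.06114.
Difference = -0.0211.

-0.0211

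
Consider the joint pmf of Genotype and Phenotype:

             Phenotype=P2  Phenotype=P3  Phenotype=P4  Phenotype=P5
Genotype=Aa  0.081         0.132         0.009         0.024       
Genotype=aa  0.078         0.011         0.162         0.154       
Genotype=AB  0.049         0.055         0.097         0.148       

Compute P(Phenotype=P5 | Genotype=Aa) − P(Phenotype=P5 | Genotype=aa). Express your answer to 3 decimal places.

P(Genotype=Aa) = 0.081 + 0.132 + 0.009 + 0.024 = 0.246; P(Phenotype=P5 | Genotype=Aa) = 0.024/0.246 = 0.0976.
P(Genotype=aa) = 0.078 + 0.011 + 0.162 + 0.154 = 0.405; P(Phenotype=P5 | Genotype=aa) = 0.154/0.405 = 0.3802.
Difference = -0.283.

-0.283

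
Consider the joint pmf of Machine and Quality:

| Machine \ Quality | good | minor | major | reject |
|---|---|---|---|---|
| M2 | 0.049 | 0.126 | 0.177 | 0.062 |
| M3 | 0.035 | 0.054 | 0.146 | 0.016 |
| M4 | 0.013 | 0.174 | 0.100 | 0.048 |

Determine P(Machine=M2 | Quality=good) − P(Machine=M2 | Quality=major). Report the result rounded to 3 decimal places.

0.087

P(Quality=good) = 0.049 + 0.035 + 0.013 = 0.097; P(Machine=M2 | Quality=good) = 0.049/0.097 = 0.5052.
P(Quality=major) = 0.177 + 0.146 + 0.100 = 0.423; P(Machine=M2 | Quality=major) = 0.177/0.423 = 0.4184.
Difference = 0.087.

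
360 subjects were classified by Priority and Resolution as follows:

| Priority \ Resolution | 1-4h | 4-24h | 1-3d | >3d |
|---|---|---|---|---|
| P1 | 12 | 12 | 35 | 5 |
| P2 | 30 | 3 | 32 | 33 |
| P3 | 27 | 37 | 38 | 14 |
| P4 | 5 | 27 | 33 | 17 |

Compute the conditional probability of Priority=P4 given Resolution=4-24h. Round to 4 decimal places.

0.3418

Total with Resolution=4-24h: 12 + 3 + 37 + 27 = 79.
P(Priority=P4 | Resolution=4-24h) = 27/79 = 0.3418.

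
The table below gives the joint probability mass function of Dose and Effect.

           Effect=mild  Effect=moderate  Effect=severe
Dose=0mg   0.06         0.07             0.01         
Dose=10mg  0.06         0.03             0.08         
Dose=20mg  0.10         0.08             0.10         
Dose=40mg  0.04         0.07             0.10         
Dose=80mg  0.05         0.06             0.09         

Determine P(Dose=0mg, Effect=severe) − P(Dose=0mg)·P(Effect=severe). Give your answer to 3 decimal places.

-0.043

P(Dose=0mg) = 0.06 + 0.07 + 0.01 = 0.14.
P(Effect=severe) = 0.01 + 0.08 + 0.10 + 0.10 + 0.09 = 0.38.
P(Dose=0mg, Effect=severe) − P(Dose=0mg)P(Effect=severe) = 0.01 − 0.14×0.38 = -0.043.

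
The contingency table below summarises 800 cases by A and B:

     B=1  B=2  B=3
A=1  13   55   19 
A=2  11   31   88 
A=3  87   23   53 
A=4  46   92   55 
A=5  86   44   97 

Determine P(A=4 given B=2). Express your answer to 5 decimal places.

0.37551

Total with B=2: 55 + 31 + 23 + 92 + 44 = 245.
P(A=4 | B=2) = 92/245 = 0.37551.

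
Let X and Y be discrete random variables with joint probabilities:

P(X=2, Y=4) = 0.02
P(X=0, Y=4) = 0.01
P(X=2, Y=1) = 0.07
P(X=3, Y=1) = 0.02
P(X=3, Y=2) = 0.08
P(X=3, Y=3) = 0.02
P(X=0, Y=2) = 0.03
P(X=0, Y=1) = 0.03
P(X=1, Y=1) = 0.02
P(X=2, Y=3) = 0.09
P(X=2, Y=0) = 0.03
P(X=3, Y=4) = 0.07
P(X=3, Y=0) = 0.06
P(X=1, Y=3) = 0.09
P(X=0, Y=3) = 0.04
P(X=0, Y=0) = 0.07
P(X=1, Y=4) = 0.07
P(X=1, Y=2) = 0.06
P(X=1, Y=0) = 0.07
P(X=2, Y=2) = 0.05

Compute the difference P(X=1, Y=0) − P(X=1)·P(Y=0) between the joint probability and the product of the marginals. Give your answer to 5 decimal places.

-0.00130

P(X=1) = 0.07 + 0.02 + 0.06 + 0.09 + 0.07 = 0.31.
P(Y=0) = 0.07 + 0.07 + 0.03 + 0.06 = 0.23.
P(X=1, Y=0) − P(X=1)P(Y=0) = 0.07 − 0.31×0.23 = -0.00130.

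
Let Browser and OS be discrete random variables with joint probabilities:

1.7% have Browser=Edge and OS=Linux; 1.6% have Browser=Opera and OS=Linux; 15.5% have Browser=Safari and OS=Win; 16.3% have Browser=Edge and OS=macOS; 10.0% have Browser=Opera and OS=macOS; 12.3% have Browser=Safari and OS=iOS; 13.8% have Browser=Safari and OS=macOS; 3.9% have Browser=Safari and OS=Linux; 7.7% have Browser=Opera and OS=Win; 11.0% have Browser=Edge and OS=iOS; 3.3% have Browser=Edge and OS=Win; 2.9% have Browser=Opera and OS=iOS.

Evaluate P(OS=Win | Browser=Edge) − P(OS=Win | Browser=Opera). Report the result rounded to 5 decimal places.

P(Browser=Edge) = 0.033 + 0.163 + 0.017 + 0.110 = 0.323; P(OS=Win | Browser=Edge) = 0.033/0.323 = 0.102167.
P(Browser=Opera) = 0.077 + 0.100 + 0.016 + 0.029 = 0.222; P(OS=Win | Browser=Opera) = 0.077/0.222 = 0.346847.
Difference = -0.24468.

-0.24468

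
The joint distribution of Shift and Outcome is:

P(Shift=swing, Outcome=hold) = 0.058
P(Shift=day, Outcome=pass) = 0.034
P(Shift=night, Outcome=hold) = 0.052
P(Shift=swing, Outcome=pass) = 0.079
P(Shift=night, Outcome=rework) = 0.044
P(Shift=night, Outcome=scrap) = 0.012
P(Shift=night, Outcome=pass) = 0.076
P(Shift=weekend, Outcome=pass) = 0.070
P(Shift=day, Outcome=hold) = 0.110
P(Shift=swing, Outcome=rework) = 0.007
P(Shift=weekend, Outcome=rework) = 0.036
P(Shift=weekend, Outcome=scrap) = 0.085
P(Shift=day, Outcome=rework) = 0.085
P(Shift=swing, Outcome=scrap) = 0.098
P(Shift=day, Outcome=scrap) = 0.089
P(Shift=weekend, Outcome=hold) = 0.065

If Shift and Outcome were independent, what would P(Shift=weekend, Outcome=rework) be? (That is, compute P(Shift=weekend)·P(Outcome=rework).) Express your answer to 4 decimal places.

P(Shift=weekend) = 0.070 + 0.036 + 0.085 + 0.065 = 0.256.
P(Outcome=rework) = 0.085 + 0.007 + 0.044 + 0.036 = 0.172.
Product: 0.256 × 0.172 = 0.0440.

0.0440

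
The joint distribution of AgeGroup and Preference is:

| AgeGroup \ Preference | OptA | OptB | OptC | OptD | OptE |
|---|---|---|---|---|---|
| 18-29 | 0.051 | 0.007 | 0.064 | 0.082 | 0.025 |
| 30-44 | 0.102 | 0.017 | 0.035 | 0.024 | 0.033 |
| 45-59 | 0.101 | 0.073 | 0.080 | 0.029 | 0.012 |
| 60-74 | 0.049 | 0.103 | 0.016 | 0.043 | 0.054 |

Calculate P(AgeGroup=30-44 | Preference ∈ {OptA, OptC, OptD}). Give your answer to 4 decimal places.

0.2382

P(Preference=OptA) = 0.051 + 0.102 + 0.101 + 0.049 = 0.303.
P(Preference=OptC) = 0.064 + 0.035 + 0.080 + 0.016 = 0.195.
P(Preference=OptD) = 0.082 + 0.024 + 0.029 + 0.043 = 0.178.
P(Preference ∈ {OptA, OptC, OptD}) = 0.303 + 0.195 + 0.178 = 0.676; P(AgeGroup=30-44, Preference ∈ {OptA, OptC, OptD}) = 0.102 + 0.035 + 0.024 = 0.161.
P(AgeGroup=30-44 | Preference ∈ {OptA, OptC, OptD}) = 0.161/0.676 = 0.2382.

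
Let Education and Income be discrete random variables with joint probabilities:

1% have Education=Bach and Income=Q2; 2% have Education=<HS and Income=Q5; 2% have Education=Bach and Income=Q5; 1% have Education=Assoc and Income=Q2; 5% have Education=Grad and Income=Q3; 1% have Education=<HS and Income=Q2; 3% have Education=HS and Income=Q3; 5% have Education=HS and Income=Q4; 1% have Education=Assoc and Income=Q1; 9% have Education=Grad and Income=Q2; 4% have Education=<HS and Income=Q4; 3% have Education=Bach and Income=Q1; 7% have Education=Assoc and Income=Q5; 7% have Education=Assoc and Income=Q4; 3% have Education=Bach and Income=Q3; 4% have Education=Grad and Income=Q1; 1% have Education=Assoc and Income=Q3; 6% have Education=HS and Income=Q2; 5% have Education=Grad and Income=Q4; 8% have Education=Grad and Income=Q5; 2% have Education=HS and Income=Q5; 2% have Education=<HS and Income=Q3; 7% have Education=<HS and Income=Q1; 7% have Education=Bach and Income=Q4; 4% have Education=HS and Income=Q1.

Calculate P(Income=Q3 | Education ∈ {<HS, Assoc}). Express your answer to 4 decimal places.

0.0909

P(Education=<HS) = 0.07 + 0.01 + 0.02 + 0.04 + 0.02 = 0.16.
P(Education=Assoc) = 0.01 + 0.01 + 0.01 + 0.07 + 0.07 = 0.17.
P(Education ∈ {<HS, Assoc}) = 0.16 + 0.17 = 0.33; P(Income=Q3, Education ∈ {<HS, Assoc}) = 0.02 + 0.01 = 0.03.
P(Income=Q3 | Education ∈ {<HS, Assoc}) = 0.03/0.33 = 0.0909.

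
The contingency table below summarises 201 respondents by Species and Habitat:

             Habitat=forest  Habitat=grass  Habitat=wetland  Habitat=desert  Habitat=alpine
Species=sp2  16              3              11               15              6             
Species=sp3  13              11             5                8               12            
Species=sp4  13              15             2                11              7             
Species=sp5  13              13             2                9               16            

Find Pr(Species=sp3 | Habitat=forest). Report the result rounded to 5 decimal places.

0.23636

Total with Habitat=forest: 16 + 13 + 13 + 13 = 55.
P(Species=sp3 | Habitat=forest) = 13/55 = 0.23636.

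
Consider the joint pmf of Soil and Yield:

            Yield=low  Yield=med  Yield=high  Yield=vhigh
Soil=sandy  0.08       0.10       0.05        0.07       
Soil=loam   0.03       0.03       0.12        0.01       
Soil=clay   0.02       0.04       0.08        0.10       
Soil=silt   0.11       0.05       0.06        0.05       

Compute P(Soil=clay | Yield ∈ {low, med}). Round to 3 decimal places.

0.130

P(Yield=low) = 0.08 + 0.03 + 0.02 + 0.11 = 0.24.
P(Yield=med) = 0.10 + 0.03 + 0.04 + 0.05 = 0.22.
P(Yield ∈ {low, med}) = 0.24 + 0.22 = 0.46; P(Soil=clay, Yield ∈ {low, med}) = 0.02 + 0.04 = 0.06.
P(Soil=clay | Yield ∈ {low, med}) = 0.06/0.46 = 0.130.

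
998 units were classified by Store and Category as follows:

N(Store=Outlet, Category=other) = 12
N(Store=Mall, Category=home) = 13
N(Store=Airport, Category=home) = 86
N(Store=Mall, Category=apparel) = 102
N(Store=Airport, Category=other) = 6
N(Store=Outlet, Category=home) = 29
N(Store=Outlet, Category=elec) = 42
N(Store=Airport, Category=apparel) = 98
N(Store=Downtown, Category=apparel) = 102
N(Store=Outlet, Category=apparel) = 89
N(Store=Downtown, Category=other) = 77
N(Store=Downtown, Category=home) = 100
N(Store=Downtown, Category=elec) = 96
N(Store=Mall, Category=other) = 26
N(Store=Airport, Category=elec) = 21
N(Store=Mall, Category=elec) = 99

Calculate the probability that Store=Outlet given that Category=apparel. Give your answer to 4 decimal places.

0.2276

Total with Category=apparel: 102 + 102 + 98 + 89 = 391.
P(Store=Outlet | Category=apparel) = 89/391 = 0.2276.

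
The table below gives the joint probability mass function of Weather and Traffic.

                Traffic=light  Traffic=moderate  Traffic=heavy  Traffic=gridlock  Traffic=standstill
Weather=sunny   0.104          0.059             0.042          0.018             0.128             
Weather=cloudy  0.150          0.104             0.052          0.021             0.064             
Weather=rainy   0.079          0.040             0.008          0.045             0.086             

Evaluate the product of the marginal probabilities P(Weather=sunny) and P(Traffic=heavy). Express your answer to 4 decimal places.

P(Weather=sunny) = 0.104 + 0.059 + 0.042 + 0.018 + 0.128 = 0.351.
P(Traffic=heavy) = 0.042 + 0.052 + 0.008 = 0.102.
Product: 0.351 × 0.102 = 0.0358.

0.0358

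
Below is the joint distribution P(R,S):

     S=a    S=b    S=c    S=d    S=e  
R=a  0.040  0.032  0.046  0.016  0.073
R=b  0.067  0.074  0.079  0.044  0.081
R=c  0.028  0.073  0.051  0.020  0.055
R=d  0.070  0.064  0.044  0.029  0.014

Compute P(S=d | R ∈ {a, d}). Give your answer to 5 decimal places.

P(R=a) = 0.040 + 0.032 + 0.046 + 0.016 + 0.073 = 0.207.
P(R=d) = 0.070 + 0.064 + 0.044 + 0.029 + 0.014 = 0.221.
P(R ∈ {a, d}) = 0.207 + 0.221 = 0.428; P(S=d, R ∈ {a, d}) = 0.016 + 0.029 = 0.045.
P(S=d | R ∈ {a, d}) = 0.045/0.428 = 0.10514.

0.10514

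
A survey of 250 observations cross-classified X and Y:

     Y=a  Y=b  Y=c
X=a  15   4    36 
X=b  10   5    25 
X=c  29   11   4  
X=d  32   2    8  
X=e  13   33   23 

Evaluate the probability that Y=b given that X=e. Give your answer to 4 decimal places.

0.4783

Total with X=e: 13 + 33 + 23 = 69.
P(Y=b | X=e) = 33/69 = 0.4783.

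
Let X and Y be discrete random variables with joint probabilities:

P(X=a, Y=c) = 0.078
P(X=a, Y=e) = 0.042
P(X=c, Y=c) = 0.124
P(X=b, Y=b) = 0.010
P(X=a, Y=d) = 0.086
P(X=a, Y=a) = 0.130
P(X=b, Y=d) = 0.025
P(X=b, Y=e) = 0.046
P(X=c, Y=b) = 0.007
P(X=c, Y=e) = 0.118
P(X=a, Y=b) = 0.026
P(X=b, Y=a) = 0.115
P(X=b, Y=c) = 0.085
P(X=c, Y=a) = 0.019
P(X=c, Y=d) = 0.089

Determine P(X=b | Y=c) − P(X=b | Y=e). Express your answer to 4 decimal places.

P(Y=c) = 0.078 + 0.085 + 0.124 = 0.287; P(X=b | Y=c) = 0.085/0.287 = 0.29617.
P(Y=e) = 0.042 + 0.046 + 0.118 = 0.206; P(X=b | Y=e) = 0.046/0.206 = 0.22330.
Difference = 0.0729.

0.0729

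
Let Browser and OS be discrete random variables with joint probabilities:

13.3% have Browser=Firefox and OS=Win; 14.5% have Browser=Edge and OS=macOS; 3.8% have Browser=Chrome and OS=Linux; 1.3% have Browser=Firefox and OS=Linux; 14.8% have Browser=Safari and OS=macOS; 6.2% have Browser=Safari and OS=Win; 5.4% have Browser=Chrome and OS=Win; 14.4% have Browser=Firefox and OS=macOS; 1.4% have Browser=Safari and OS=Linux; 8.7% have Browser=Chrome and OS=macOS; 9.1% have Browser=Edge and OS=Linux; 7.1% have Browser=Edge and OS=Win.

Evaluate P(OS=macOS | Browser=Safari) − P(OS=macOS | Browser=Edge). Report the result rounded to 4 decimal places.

0.1884

P(Browser=Safari) = 0.062 + 0.148 + 0.014 = 0.224; P(OS=macOS | Browser=Safari) = 0.148/0.224 = 0.66071.
P(Browser=Edge) = 0.071 + 0.145 + 0.091 = 0.307; P(OS=macOS | Browser=Edge) = 0.145/0.307 = 0.47231.
Difference = 0.1884.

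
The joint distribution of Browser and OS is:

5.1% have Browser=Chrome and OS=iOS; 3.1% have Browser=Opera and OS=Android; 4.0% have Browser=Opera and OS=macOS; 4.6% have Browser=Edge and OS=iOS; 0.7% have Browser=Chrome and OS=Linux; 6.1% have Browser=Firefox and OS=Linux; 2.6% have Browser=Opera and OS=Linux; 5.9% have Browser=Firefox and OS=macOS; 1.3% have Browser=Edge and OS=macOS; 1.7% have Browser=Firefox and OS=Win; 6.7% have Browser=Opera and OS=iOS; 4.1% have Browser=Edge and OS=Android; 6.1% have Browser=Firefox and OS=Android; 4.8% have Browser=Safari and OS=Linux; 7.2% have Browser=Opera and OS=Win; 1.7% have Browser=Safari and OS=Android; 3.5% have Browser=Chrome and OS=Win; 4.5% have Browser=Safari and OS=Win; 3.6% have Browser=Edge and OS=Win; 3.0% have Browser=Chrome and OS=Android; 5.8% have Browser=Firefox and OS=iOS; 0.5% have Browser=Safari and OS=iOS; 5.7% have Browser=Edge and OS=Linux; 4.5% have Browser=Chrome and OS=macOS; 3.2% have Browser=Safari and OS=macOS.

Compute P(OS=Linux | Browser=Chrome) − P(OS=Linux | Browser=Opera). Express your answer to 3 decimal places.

P(Browser=Chrome) = 0.035 + 0.045 + 0.007 + 0.051 + 0.030 = 0.168; P(OS=Linux | Browser=Chrome) = 0.007/0.168 = 0.0417.
P(Browser=Opera) = 0.072 + 0.040 + 0.026 + 0.067 + 0.031 = 0.236; P(OS=Linux | Browser=Opera) = 0.026/0.236 = 0.1102.
Difference = -0.069.

-0.069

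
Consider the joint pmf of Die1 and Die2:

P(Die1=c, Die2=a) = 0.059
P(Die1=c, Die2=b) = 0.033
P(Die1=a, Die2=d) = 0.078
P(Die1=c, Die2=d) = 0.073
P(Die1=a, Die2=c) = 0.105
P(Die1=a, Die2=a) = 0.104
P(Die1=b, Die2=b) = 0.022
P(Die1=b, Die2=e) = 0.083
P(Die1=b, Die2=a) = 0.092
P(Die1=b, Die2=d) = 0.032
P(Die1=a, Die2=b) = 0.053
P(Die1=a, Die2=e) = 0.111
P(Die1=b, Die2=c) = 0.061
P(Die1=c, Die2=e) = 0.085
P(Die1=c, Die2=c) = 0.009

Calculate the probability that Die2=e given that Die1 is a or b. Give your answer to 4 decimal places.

0.2618

P(Die1=a) = 0.104 + 0.053 + 0.105 + 0.078 + 0.111 = 0.451.
P(Die1=b) = 0.092 + 0.022 + 0.061 + 0.032 + 0.083 = 0.290.
P(Die1 ∈ {a, b}) = 0.451 + 0.290 = 0.741; P(Die2=e, Die1 ∈ {a, b}) = 0.111 + 0.083 = 0.194.
P(Die2=e | Die1 ∈ {a, b}) = 0.194/0.741 = 0.2618.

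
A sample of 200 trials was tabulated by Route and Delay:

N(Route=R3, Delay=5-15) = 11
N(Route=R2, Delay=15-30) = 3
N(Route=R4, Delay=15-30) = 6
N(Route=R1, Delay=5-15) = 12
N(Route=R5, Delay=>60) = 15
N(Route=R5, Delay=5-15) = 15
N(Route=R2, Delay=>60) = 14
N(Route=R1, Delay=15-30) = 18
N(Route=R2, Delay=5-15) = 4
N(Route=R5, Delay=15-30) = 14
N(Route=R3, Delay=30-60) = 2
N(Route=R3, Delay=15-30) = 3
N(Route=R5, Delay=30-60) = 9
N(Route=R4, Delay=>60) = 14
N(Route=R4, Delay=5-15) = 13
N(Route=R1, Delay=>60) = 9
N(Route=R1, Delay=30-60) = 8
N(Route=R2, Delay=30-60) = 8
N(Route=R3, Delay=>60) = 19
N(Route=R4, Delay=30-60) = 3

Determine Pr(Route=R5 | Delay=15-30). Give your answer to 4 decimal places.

0.3182

Total with Delay=15-30: 18 + 3 + 3 + 6 + 14 = 44.
P(Route=R5 | Delay=15-30) = 14/44 = 0.3182.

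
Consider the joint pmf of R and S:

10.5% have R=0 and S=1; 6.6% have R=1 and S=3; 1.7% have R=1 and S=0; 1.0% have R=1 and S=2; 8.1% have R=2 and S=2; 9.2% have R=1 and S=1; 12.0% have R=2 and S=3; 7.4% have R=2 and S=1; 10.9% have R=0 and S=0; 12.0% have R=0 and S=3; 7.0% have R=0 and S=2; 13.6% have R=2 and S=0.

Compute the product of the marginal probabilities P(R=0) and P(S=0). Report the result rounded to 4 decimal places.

0.1058

P(R=0) = 0.109 + 0.105 + 0.070 + 0.120 = 0.404.
P(S=0) = 0.109 + 0.017 + 0.136 = 0.262.
Product: 0.404 × 0.262 = 0.1058.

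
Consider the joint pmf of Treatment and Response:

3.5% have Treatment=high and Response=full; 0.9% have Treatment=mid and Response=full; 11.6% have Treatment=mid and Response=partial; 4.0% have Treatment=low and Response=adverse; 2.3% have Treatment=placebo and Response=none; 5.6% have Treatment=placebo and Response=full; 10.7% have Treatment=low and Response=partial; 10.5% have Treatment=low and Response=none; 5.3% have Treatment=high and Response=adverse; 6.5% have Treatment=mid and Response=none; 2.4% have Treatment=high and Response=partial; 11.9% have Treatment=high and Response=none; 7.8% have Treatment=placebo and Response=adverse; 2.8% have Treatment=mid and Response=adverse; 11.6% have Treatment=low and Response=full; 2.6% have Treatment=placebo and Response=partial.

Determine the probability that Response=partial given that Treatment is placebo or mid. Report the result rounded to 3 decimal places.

P(Treatment=placebo) = 0.023 + 0.026 + 0.056 + 0.078 = 0.183.
P(Treatment=mid) = 0.065 + 0.116 + 0.009 + 0.028 = 0.218.
P(Treatment ∈ {placebo, mid}) = 0.183 + 0.218 = 0.401; P(Response=partial, Treatment ∈ {placebo, mid}) = 0.026 + 0.116 = 0.142.
P(Response=partial | Treatment ∈ {placebo, mid}) = 0.142/0.401 = 0.354.

0.354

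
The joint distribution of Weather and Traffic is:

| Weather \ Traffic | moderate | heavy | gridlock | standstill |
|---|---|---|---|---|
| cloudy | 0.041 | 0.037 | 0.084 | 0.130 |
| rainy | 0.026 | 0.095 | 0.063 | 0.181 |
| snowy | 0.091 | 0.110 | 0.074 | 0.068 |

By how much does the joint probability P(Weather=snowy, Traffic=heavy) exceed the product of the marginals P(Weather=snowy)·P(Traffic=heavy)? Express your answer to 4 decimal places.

0.0270

P(Weather=snowy) = 0.091 + 0.110 + 0.074 + 0.068 = 0.343.
P(Traffic=heavy) = 0.037 + 0.095 + 0.110 = 0.242.
P(Weather=snowy, Traffic=heavy) − P(Weather=snowy)P(Traffic=heavy) = 0.110 − 0.343×0.242 = 0.0270.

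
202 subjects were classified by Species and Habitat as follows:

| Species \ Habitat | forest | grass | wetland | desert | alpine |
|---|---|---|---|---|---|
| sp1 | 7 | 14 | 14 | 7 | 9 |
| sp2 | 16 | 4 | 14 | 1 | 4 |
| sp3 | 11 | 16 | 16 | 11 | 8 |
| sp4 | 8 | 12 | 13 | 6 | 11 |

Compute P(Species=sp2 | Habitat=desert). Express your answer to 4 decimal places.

Total with Habitat=desert: 7 + 1 + 11 + 6 = 25.
P(Species=sp2 | Habitat=desert) = 1/25 = 0.0400.

0.0400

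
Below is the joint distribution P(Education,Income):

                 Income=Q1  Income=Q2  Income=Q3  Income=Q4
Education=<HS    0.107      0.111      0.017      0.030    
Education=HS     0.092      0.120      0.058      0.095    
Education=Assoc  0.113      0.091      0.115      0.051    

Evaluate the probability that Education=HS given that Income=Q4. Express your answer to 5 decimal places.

P(Income=Q4) = 0.030 + 0.095 + 0.051 = 0.176.
P(Education=HS | Income=Q4) = 0.095/0.176 = 0.53977.

0.53977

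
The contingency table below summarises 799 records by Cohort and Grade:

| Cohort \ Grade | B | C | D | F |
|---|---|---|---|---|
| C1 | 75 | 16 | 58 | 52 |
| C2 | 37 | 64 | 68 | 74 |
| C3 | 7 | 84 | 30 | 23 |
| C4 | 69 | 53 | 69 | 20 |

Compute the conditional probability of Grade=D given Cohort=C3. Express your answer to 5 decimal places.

Total with Cohort=C3: 7 + 84 + 30 + 23 = 144.
P(Grade=D | Cohort=C3) = 30/144 = 0.20833.

0.20833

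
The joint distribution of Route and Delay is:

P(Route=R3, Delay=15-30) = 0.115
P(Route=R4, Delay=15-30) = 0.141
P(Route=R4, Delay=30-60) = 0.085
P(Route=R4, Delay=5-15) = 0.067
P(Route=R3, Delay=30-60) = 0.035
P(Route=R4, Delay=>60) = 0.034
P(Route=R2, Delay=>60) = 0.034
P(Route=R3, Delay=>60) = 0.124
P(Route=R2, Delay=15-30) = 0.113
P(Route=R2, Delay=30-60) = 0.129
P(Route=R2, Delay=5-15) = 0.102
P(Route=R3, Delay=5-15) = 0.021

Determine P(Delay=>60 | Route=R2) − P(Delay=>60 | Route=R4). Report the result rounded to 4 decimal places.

-0.0140

P(Route=R2) = 0.102 + 0.113 + 0.129 + 0.034 = 0.378; P(Delay=>60 | Route=R2) = 0.034/0.378 = 0.08995.
P(Route=R4) = 0.067 + 0.141 + 0.085 + 0.034 = 0.327; P(Delay=>60 | Route=R4) = 0.034/0.327 = 0.10398.
Difference = -0.0140.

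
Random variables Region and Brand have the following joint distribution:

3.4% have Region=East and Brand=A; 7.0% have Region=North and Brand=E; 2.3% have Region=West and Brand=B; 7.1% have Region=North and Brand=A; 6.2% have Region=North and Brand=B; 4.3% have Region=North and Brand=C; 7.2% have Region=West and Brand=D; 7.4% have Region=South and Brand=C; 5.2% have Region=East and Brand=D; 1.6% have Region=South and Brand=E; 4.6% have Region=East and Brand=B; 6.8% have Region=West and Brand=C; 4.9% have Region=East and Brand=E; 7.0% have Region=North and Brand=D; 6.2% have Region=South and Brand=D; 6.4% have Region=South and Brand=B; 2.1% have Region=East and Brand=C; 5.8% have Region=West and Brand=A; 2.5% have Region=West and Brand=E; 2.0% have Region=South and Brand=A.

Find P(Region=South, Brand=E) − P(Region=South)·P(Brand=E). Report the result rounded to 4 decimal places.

-0.0218

P(Region=South) = 0.020 + 0.064 + 0.074 + 0.062 + 0.016 = 0.236.
P(Brand=E) = 0.070 + 0.016 + 0.049 + 0.025 = 0.160.
P(Region=South, Brand=E) − P(Region=South)P(Brand=E) = 0.016 − 0.236×0.160 = -0.0218.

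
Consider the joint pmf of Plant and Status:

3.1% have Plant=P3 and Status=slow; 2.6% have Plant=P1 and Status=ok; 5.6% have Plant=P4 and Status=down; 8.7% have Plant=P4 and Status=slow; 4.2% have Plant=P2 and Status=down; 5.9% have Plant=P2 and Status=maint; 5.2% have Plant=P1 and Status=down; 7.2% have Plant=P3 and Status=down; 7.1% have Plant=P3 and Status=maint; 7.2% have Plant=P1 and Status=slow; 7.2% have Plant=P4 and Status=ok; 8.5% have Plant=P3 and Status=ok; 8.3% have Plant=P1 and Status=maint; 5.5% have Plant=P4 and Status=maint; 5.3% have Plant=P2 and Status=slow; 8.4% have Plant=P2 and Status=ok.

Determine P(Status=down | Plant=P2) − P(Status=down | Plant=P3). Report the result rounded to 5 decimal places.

P(Plant=P2) = 0.084 + 0.053 + 0.042 + 0.059 = 0.238; P(Status=down | Plant=P2) = 0.042/0.238 = 0.176471.
P(Plant=P3) = 0.085 + 0.031 + 0.072 + 0.071 = 0.259; P(Status=down | Plant=P3) = 0.072/0.259 = 0.277992.
Difference = -0.10152.

-0.10152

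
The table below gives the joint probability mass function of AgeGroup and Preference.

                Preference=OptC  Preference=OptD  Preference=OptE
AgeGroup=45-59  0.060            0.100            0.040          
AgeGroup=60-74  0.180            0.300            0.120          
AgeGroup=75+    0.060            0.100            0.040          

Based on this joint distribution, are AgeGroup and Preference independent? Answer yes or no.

Every cell satisfies P(AgeGroup,Preference) = P(AgeGroup)·P(Preference). For instance P(AgeGroup=75+) = 0.200, P(Preference=OptD) = 0.500, and 0.200×0.500 = 0.100 matches the joint entry. So AgeGroup and Preference are independent.

yes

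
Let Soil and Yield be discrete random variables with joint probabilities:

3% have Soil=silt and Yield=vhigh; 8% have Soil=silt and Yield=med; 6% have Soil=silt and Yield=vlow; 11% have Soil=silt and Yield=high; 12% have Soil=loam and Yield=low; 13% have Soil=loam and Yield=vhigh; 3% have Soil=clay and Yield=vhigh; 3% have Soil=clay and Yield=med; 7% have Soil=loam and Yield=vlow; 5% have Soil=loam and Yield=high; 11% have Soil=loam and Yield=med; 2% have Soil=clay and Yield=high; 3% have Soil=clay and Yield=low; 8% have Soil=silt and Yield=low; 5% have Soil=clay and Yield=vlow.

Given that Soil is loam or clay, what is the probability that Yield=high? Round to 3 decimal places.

P(Soil=loam) = 0.07 + 0.12 + 0.11 + 0.05 + 0.13 = 0.48.
P(Soil=clay) = 0.05 + 0.03 + 0.03 + 0.02 + 0.03 = 0.16.
P(Soil ∈ {loam, clay}) = 0.48 + 0.16 = 0.64; P(Yield=high, Soil ∈ {loam, clay}) = 0.05 + 0.02 = 0.07.
P(Yield=high | Soil ∈ {loam, clay}) = 0.07/0.64 = 0.109.

0.109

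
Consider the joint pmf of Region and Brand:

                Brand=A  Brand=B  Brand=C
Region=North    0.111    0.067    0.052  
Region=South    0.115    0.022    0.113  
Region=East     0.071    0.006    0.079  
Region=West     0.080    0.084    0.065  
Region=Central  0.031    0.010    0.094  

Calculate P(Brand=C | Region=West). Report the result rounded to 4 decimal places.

0.2838

P(Region=West) = 0.080 + 0.084 + 0.065 = 0.229.
P(Brand=C | Region=West) = 0.065/0.229 = 0.2838.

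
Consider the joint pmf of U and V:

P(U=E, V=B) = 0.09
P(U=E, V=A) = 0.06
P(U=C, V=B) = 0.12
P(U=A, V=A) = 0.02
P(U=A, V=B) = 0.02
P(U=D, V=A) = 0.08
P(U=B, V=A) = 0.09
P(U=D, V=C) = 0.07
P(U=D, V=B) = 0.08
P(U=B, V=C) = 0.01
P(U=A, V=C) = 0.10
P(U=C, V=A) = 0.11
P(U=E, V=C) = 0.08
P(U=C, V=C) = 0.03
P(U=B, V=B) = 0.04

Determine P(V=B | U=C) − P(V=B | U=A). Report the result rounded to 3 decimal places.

P(U=C) = 0.11 + 0.12 + 0.03 = 0.26; P(V=B | U=C) = 0.12/0.26 = 0.4615.
P(U=A) = 0.02 + 0.02 + 0.10 = 0.14; P(V=B | U=A) = 0.02/0.14 = 0.1429.
Difference = 0.319.

0.319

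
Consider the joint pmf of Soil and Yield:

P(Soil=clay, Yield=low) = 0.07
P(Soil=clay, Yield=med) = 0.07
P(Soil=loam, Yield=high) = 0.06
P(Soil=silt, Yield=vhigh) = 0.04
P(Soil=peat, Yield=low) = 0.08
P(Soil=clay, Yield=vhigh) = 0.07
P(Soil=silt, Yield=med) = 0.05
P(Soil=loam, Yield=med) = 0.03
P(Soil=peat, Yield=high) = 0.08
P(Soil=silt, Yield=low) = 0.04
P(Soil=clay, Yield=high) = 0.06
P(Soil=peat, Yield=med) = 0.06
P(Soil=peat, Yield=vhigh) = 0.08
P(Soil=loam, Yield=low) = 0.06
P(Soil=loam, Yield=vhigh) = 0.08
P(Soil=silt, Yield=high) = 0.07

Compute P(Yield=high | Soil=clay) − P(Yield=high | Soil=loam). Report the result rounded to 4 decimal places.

P(Soil=clay) = 0.07 + 0.07 + 0.06 + 0.07 = 0.27; P(Yield=high | Soil=clay) = 0.06/0.27 = 0.22222.
P(Soil=loam) = 0.06 + 0.03 + 0.06 + 0.08 = 0.23; P(Yield=high | Soil=loam) = 0.06/0.23 = 0.26087.
Difference = -0.0386.

-0.0386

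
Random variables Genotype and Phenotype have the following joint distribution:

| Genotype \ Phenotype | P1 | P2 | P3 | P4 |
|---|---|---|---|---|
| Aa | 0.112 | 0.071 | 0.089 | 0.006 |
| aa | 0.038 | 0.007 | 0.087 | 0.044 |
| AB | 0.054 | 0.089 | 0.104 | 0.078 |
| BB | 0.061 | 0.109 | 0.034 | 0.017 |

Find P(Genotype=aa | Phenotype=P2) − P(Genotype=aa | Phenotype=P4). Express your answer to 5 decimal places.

-0.27809

P(Phenotype=P2) = 0.071 + 0.007 + 0.089 + 0.109 = 0.276; P(Genotype=aa | Phenotype=P2) = 0.007/0.276 = 0.025362.
P(Phenotype=P4) = 0.006 + 0.044 + 0.078 + 0.017 = 0.145; P(Genotype=aa | Phenotype=P4) = 0.044/0.145 = 0.303448.
Difference = -0.27809.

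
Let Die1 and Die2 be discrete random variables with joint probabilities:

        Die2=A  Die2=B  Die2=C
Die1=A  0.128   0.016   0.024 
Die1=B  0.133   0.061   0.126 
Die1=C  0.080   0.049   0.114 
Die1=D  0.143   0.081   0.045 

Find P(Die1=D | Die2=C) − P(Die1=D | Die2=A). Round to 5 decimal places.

P(Die2=C) = 0.024 + 0.126 + 0.114 + 0.045 = 0.309; P(Die1=D | Die2=C) = 0.045/0.309 = 0.145631.
P(Die2=A) = 0.128 + 0.133 + 0.080 + 0.143 = 0.484; P(Die1=D | Die2=A) = 0.143/0.484 = 0.295455.
Difference = -0.14982.

-0.14982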